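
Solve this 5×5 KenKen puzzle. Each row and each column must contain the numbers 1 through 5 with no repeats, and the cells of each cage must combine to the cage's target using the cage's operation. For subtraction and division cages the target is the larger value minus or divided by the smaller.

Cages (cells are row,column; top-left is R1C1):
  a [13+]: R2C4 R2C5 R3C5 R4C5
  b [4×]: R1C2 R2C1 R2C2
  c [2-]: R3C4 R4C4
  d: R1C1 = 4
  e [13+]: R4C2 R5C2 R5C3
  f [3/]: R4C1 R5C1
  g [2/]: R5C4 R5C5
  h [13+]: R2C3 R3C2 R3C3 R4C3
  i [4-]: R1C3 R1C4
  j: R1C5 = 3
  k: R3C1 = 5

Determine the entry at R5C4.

Cage d is a single given cell; hence R1C1 = 4.
Cage j is a single given cell; hence R1C5 = 3.
K is a freebie, which forces R3C1 = 5.
Row 1 needs a 2, and only R1C2 is open for it.
Cage b has product 4, leaving R2C1 = 2.
The 3 cells of cage b must have product 4; hence R2C2 = 1.
Cage a needs sum 13, which forces R2C4 = 3.
In column 4, 5 can only go at R1C4, so R1C4 = 5.
Row 1 already has 5, which forces R1C3 = 1.
In row 3, 1 can only go at R3C5, so R3C5 = 1.
In row 4, 1 can only go at R4C1, so R4C1 = 1.
1 is placed in column 1, leaving R5C1 = 3.
Row 5 now contains 3, leaving R5C2 = 5.
Row 5 now contains 5, which forces R5C3 = 4.
Row 5 already has 4, so R5C5 = 2.
Column 3 now contains 4; hence R2C3 = 5.
Row 2 now contains 5, which forces R2C5 = 4.
The 4 cells of cage h must have sum 13, which forces R3C2 = 3.
Cage h has sum 13, leaving R3C3 = 2.
Row 3 now contains 2; hence R3C4 = 4.
Column 2 already has 5, leaving R4C2 = 4.
Cage h needs sum 13, leaving R4C3 = 3.
Column 4 already has 4, which forces R4C4 = 2.
Column 5 now contains 4; hence R4C5 = 5.
Row 5 now contains 2, so R5C4 = 1.
Completed grid: 4 2 1 5 3 / 2 1 5 3 4 / 5 3 2 4 1 / 1 4 3 2 5 / 3 5 4 1 2.

1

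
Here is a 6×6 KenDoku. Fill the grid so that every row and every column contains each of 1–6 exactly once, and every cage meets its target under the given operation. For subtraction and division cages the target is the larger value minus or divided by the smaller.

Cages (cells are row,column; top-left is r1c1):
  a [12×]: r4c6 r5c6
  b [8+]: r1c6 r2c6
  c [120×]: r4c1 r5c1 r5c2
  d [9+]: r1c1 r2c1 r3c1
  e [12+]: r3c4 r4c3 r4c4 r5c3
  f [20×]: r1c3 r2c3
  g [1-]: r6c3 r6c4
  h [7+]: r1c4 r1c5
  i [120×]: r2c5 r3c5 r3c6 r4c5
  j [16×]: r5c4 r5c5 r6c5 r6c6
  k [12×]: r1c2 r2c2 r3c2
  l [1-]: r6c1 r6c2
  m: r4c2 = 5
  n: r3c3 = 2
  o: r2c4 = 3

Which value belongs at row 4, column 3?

1

O is a freebie, which forces r2c4 = 3.
Cage n is a single given cell; hence r3c3 = 2.
M is a freebie, which forces r4c2 = 5.
Cage c has product 120, which forces r5c1 = 5.
The only place for 5 in row 6 is r6c4.
The two cells of cage g must have difference 1; hence r6c3 = 6.
Cage e has sum 12, which forces r3c4 = 6.
The 4 cells of cage e must have sum 12; hence r4c4 = 2.
In row 1, 5 can only go at r1c3, so r1c3 = 5.
Column 3 already has 5, so r2c3 = 4.
In row 1, 1 can only go at r1c4, so r1c4 = 1.
The two cells of cage h must have sum 7, so r1c5 = 6.
1 is placed in column 4; hence r5c4 = 4.
The 4 cells of cage i must have product 120, which forces r2c5 = 2.
Cage c has product 120; hence r4c1 = 4.
Row 4 already has 4, which forces r4c5 = 3.
Row 4 already has 4; hence r4c6 = 6.
Row 5 now contains 4; hence r5c2 = 6.
2 is placed in column 5, leaving r5c5 = 1.
Column 5 already has 1; hence r6c5 = 4.
Cage d has sum 9; hence r1c1 = 2.
Cage b's pair has sum 8; hence r1c6 = 3.
Row 2 already has 2, so r2c1 = 6.
Column 2 already has 6, so r2c2 = 1.
Column 6 already has 6, which forces r2c6 = 5.
Cage d has sum 9; hence r3c1 = 1.
Column 5 now contains 4, which forces r3c5 = 5.
Cage i has product 120; hence r3c6 = 4.
Row 4 now contains 3, which forces r4c3 = 1.
Row 5 already has 1, which forces r5c3 = 3.
Cage a needs two cells with product 12, which forces r5c6 = 2.
Column 1 already has 1, so r6c1 = 3.
Row 6 now contains 3, so r6c2 = 2.
Cage j needs product 16, so r6c6 = 1.
Row 1 now contains 3, so r1c2 = 4.
4 is placed in row 3, leaving r3c2 = 3.
Completed grid: 2 4 5 1 6 3 / 6 1 4 3 2 5 / 1 3 2 6 5 4 / 4 5 1 2 3 6 / 5 6 3 4 1 2 / 3 2 6 5 4 1.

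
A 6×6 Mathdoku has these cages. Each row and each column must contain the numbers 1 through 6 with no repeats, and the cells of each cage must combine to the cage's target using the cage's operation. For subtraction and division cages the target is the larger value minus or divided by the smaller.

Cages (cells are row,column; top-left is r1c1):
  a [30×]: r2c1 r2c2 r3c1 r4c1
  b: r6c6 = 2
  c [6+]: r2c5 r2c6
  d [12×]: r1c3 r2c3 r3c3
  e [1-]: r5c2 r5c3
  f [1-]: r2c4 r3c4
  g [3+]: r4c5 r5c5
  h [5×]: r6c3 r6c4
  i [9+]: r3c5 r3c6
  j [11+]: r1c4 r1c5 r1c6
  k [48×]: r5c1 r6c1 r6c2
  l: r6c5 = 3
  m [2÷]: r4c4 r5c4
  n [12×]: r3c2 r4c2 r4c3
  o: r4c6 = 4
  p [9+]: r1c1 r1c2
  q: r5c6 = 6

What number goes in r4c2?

O is a freebie, which forces r4c6 = 4.
Cage q is a single given cell; hence r5c6 = 6.
Cage l is a single given cell, so r6c5 = 3.
Cage b is given, so r6c6 = 2.
Cage k has product 48, so r5c1 = 2.
Row 5 now contains 2, leaving r5c5 = 1.
Column 5 now contains 1; hence r2c5 = 5.
Cage c's pair has sum 6; hence r2c6 = 1.
Column 5 now contains 1; hence r4c5 = 2.
Cage j has sum 11, leaving r1c4 = 2.
Cage a has product 30, leaving r2c1 = 3.
Row 2 now contains 1, which forces r2c2 = 2.
Column 2 now contains 2; hence r3c2 = 4.
Row 3 now contains 4, which forces r3c5 = 6.
Row 4 now contains 2, which forces r4c4 = 6.
Cage m's pair has quotient 2, leaving r5c4 = 3.
Column 2 already has 4; hence r6c2 = 6.
Column 5 already has 6; hence r1c5 = 4.
Cage j needs sum 11; hence r1c6 = 5.
6 is placed in column 4, which forces r2c4 = 4.
Cage f needs two cells with difference 1, so r3c4 = 5.
Cage i's pair has sum 9, so r3c6 = 3.
Row 5 already has 3, so r5c2 = 5.
Cage e needs two cells with difference 1; hence r5c3 = 4.
Row 6 already has 6, so r6c1 = 4.
5 is placed in column 4, leaving r6c4 = 1.
4 is placed in row 1, leaving r1c1 = 6.
Row 1 already has 5, leaving r1c2 = 3.
The 3 cells of cage d must have product 12, which forces r1c3 = 1.
Row 2 now contains 4, which forces r2c3 = 6.
Row 3 now contains 5, which forces r3c1 = 1.
The 3 cells of cage d must have product 12; hence r3c3 = 2.
The 4 cells of cage a must have product 30, so r4c1 = 5.
3 is placed in column 2, which forces r4c2 = 1.
Column 3 now contains 1, which forces r4c3 = 3.
Row 6 already has 1, so r6c3 = 5.
Completed grid: 6 3 1 2 4 5 / 3 2 6 4 5 1 / 1 4 2 5 6 3 / 5 1 3 6 2 4 / 2 5 4 3 1 6 / 4 6 5 1 3 2.

1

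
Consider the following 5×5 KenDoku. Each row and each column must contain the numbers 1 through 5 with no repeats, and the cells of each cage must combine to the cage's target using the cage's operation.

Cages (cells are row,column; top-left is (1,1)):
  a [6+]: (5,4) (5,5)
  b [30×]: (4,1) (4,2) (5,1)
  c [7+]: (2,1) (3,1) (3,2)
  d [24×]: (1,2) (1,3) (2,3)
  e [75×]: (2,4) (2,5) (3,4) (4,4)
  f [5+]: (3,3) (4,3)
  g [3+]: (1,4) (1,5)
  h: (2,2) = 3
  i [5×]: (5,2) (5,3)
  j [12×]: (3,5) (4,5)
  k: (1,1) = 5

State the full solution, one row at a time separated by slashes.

5 4 3 2 1 / 4 3 2 1 5 / 1 2 4 5 3 / 2 5 1 3 4 / 3 1 5 4 2

K is a freebie, leaving (1,1) = 5.
H is a freebie, so (2,2) = 3.
3 is placed in row 2, which forces (2,4) = 1.
The 4 cells of cage e must have product 75, which forces (2,5) = 5.
The 3 cells of cage d must have product 24; hence (1,3) = 3.
Column 4 now contains 1, so (1,4) = 2.
Cage g needs two cells with sum 3, so (1,5) = 1.
Cage b needs product 30, leaving (4,2) = 5.
Row 4 now contains 5, which forces (4,4) = 3.
Row 4 already has 3, leaving (4,5) = 4.
Column 2 already has 5, so (5,2) = 1.
Row 5 already has 1, so (5,3) = 5.
Row 5 now contains 5, leaving (5,4) = 4.
Column 5 now contains 4; hence (5,5) = 2.
2 is placed in row 1, which forces (1,2) = 4.
Cage d has product 24; hence (2,3) = 2.
4 is placed in column 2, so (3,2) = 2.
The two cells of cage f must have sum 5, which forces (3,3) = 4.
Column 4 now contains 3, so (3,4) = 5.
Column 5 now contains 4, so (3,5) = 3.
Row 4 already has 3, leaving (4,1) = 2.
The two cells of cage f must have sum 5, so (4,3) = 1.
Row 5 already has 2, which forces (5,1) = 3.
2 is placed in row 2; hence (2,1) = 4.
3 is placed in row 3, which forces (3,1) = 1.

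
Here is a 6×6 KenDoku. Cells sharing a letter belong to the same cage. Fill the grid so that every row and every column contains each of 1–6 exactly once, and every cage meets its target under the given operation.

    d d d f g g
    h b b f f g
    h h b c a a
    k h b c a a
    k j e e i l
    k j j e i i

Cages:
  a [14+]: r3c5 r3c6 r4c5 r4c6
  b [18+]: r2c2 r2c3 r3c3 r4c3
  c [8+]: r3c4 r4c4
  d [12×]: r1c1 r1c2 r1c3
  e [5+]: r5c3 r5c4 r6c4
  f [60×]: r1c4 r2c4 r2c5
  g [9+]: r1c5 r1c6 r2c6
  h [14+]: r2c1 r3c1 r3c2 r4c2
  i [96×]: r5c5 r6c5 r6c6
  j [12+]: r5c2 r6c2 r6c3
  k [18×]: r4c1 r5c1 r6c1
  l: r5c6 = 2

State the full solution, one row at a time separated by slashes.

Cage i has product 96, which forces r5c5 = 4.
L is a freebie, leaving r5c6 = 2.
Cage i needs product 96, which forces r6c5 = 6.
Cage i has product 96; hence r6c6 = 4.
2 is placed in row 5, so r5c3 = 1.
Cage e needs sum 5, so r5c4 = 3.
Column 3 now contains 1, leaving r6c3 = 5.
Cage e needs sum 5; hence r6c4 = 1.
Cage k needs product 18; hence r4c1 = 1.
Row 5 already has 3; hence r5c1 = 6.
Cage j has sum 12, leaving r5c2 = 5.
Row 6 already has 1, leaving r6c1 = 3.
Row 6 already has 1; hence r6c2 = 2.
The 3 cells of cage d must have product 12, which forces r1c2 = 1.
Column 2 now contains 5, leaving r2c2 = 6.
Cage g has sum 9, so r2c6 = 1.
Row 2 needs a 3, and only r2c5 is open for it.
The 4 cells of cage a must have sum 14, leaving r3c5 = 1.
The only place for 3 in row 3 is r3c2.
Column 2 now contains 3, so r4c2 = 4.
Row 3 needs a 4, and only r3c3 is open for it.
Column 3 now contains 4; hence r2c3 = 2.
Cage b needs sum 18; hence r4c3 = 6.
6 is placed in row 4; hence r4c4 = 2.
2 is placed in row 4; hence r4c5 = 5.
Row 4 already has 5, so r4c6 = 3.
Cage d needs product 12, which forces r1c1 = 4.
Column 3 already has 6; hence r1c3 = 3.
4 is placed in row 1; hence r1c4 = 5.
Column 5 now contains 5, so r1c5 = 2.
Column 6 now contains 3, which forces r1c6 = 6.
Row 2 already has 2, leaving r2c1 = 5.
Column 4 now contains 5, leaving r2c4 = 4.
The 4 cells of cage h must have sum 14, leaving r3c1 = 2.
Column 4 now contains 2, leaving r3c4 = 6.
Cage a needs sum 14; hence r3c6 = 5.

4 1 3 5 2 6 / 5 6 2 4 3 1 / 2 3 4 6 1 5 / 1 4 6 2 5 3 / 6 5 1 3 4 2 / 3 2 5 1 6 4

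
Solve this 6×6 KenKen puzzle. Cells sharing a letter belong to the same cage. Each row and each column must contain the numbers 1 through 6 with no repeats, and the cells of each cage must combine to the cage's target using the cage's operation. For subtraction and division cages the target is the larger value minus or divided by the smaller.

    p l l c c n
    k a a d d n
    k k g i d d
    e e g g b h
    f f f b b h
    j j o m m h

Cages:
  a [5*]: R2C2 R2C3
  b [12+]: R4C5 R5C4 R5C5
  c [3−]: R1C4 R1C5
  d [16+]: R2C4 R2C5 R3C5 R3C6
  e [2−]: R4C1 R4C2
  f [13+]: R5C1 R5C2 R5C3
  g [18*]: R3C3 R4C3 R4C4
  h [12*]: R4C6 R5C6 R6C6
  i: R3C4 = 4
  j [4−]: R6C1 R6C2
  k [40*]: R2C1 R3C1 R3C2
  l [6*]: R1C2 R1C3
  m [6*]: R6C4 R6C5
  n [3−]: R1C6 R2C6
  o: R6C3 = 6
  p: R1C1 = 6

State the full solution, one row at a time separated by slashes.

Cage p is given, so R1C1 = 6.
Cage i is a single given cell, which forces R3C4 = 4.
Cage o is given, which forces R6C3 = 6.
Cage k has product 40, which forces R2C1 = 4.
Cage f has sum 13, leaving R5C2 = 6.
In row 1, 1 can only go at R1C4, so R1C4 = 1.
Cage c needs two cells with difference 3, leaving R1C5 = 4.
Cage b needs sum 12, so R5C4 = 5.
The 3 cells of cage f must have sum 13, leaving R5C1 = 3.
Cage f needs sum 13, leaving R5C3 = 4.
In row 1, 5 can only go at R1C6, so R1C6 = 5.
Cage n's pair has difference 3; hence R2C6 = 2.
Column 6 already has 2, which forces R5C6 = 1.
Cage b needs sum 12, which forces R4C5 = 5.
Row 5 now contains 1; hence R5C5 = 2.
2 is placed in column 5; hence R6C5 = 3.
Row 6 already has 3; hence R6C6 = 4.
Column 6 already has 4, which forces R4C6 = 3.
Row 6 already has 3, leaving R6C4 = 2.
The 4 cells of cage d must have sum 16, which forces R2C4 = 3.
Cage d has sum 16, so R2C5 = 6.
Cage g has product 18, so R3C3 = 3.
The 4 cells of cage d must have sum 16, so R3C5 = 1.
3 is placed in column 6, leaving R3C6 = 6.
Cage e's pair has difference 2, which forces R4C1 = 2.
Row 4 already has 3, leaving R4C2 = 4.
Cage g needs product 18, which forces R4C3 = 1.
Row 4 already has 3, leaving R4C4 = 6.
The two cells of cage l must have product 6, leaving R1C2 = 3.
Column 3 now contains 3; hence R1C3 = 2.
Cage a's pair has product 5, which forces R2C2 = 1.
1 is placed in column 3, so R2C3 = 5.
2 is placed in column 1; hence R3C1 = 5.
Cage k needs product 40, which forces R3C2 = 2.
5 is placed in column 1, so R6C1 = 1.
Column 2 now contains 1, leaving R6C2 = 5.

6 3 2 1 4 5 / 4 1 5 3 6 2 / 5 2 3 4 1 6 / 2 4 1 6 5 3 / 3 6 4 5 2 1 / 1 5 6 2 3 4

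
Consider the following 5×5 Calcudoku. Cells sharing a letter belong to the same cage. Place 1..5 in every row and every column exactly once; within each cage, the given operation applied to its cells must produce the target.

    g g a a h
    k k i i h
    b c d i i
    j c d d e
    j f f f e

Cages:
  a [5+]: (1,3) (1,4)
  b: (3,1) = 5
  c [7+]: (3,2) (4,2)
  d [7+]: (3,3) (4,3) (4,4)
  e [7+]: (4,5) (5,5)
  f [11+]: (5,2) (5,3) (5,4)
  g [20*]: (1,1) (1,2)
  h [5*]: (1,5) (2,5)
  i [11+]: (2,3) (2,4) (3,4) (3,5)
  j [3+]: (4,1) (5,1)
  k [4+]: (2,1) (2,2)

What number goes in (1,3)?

Cage b is given, which forces (3,1) = 5.
5 is placed in column 1; hence (1,1) = 4.
Cage g's pair has product 20, so (1,2) = 5.
Row 1 now contains 5, which forces (1,5) = 1.
Column 5 now contains 1, so (2,5) = 5.
Row 4 needs a 5, and only (4,3) is open for it.
Cage d has sum 7, leaving (3,3) = 1.
Cage d has sum 7, leaving (4,4) = 1.
Cage f has sum 11, so (5,4) = 5.
Row 4 already has 1, which forces (4,1) = 2.
Cage j's pair has sum 3, so (5,1) = 1.
Column 1 already has 1, so (2,1) = 3.
The two cells of cage k must have sum 4, leaving (2,2) = 1.
The only place for 4 in row 3 is (3,2).
Column 2 now contains 4; hence (4,2) = 3.
Row 4 now contains 3; hence (4,5) = 4.
Column 2 now contains 4, leaving (5,2) = 2.
The 3 cells of cage f must have sum 11, which forces (5,3) = 4.
Column 5 now contains 4, so (5,5) = 3.
4 is placed in column 3, which forces (2,3) = 2.
Cage i has sum 11, which forces (2,4) = 4.
The 4 cells of cage i must have sum 11; hence (3,4) = 3.
Column 5 already has 3, which forces (3,5) = 2.
Column 3 already has 2, which forces (1,3) = 3.
3 is placed in column 4, so (1,4) = 2.
Completed grid: 4 5 3 2 1 / 3 1 2 4 5 / 5 4 1 3 2 / 2 3 5 1 4 / 1 2 4 5 3.

3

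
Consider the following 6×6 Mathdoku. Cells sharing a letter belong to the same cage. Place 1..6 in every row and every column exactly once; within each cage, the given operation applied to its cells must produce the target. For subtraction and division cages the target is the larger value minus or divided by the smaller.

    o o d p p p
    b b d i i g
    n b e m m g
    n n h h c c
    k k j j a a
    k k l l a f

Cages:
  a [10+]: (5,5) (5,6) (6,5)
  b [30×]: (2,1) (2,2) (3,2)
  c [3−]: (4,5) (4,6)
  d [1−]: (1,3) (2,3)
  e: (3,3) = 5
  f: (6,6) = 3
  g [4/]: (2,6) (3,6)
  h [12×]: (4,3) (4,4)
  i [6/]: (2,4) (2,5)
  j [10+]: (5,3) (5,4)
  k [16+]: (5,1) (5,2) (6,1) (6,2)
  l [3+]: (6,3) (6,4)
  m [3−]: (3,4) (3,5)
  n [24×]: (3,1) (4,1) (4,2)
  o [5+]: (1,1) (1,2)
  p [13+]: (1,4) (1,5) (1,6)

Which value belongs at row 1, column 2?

E is a freebie, so (3,3) = 5.
F is a freebie, so (6,6) = 3.
The only place for 5 in column 4 is (1,4).
(2,4) and (2,5) in row 2 are {1, 6}; hence (2,6) = 4.
The two cells of cage g must have quotient 4, which forces (3,6) = 1.
In row 1, 3 can only go at (1,3), so (1,3) = 3.
Column 3 already has 3; hence (2,3) = 2.
2 is placed in column 3, which forces (6,3) = 1.
Row 6 now contains 1, which forces (6,4) = 2.
Cage b needs product 30, so (3,2) = 2.
The two cells of cage h must have product 12; hence (4,3) = 4.
Cage h's pair has product 12; hence (4,4) = 3.
4 is placed in column 3; hence (5,3) = 6.
6 is placed in row 5, so (5,4) = 4.
Cage n needs product 24, leaving (3,1) = 4.
Column 4 already has 3, so (3,4) = 6.
Cage m's pair has difference 3, so (3,5) = 3.
3 is placed in column 5, leaving (5,5) = 1.
Column 1 now contains 4, so (1,1) = 1.
The two cells of cage o must have sum 5, so (1,2) = 4.
6 is placed in column 4, which forces (2,4) = 1.
Column 5 already has 1; hence (2,5) = 6.
Column 1 now contains 1, which forces (4,1) = 6.
Row 4 now contains 6, leaving (4,2) = 1.
Cage k needs sum 16, so (5,1) = 2.
Cage a needs sum 10, leaving (5,6) = 5.
6 is placed in column 1, so (6,1) = 5.
Row 6 now contains 5; hence (6,2) = 6.
Cage a has sum 10; hence (6,5) = 4.
Column 5 already has 6, leaving (1,5) = 2.
The 3 cells of cage p must have sum 13, so (1,6) = 6.
Column 1 now contains 5, leaving (2,1) = 3.
The 3 cells of cage b must have product 30, which forces (2,2) = 5.
The two cells of cage c must have difference 3, so (4,5) = 5.
Column 6 now contains 5, which forces (4,6) = 2.
Row 5 already has 5; hence (5,2) = 3.
Filled in: 1 4 3 5 2 6 / 3 5 2 1 6 4 / 4 2 5 6 3 1 / 6 1 4 3 5 2 / 2 3 6 4 1 5 / 5 6 1 2 4 3.

4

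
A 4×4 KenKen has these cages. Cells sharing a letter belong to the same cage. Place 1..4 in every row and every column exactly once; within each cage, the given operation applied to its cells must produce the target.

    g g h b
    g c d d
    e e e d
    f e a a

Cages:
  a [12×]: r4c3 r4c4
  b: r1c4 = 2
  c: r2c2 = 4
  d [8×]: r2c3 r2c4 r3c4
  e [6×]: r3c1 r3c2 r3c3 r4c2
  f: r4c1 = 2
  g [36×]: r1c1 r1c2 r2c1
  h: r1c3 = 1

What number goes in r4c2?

1

The 3 cells of cage g must have product 36, which forces r1c1 = 4.
Cage g has product 36, leaving r1c2 = 3.
Cage h is given; hence r1c3 = 1.
Cage b is given, so r1c4 = 2.
Cage g has product 36, leaving r2c1 = 3.
Cage c is given, leaving r2c2 = 4.
Row 2 already has 4, which forces r2c3 = 2.
Row 2 already has 4, so r2c4 = 1.
3 is placed in column 2, so r3c2 = 2.
2 is placed in column 3, so r3c3 = 3.
1 is placed in column 4, leaving r3c4 = 4.
Cage f is given, which forces r4c1 = 2.
Cage e has product 6, leaving r4c2 = 1.
3 is placed in column 3, so r4c3 = 4.
Column 4 already has 4; hence r4c4 = 3.
Row 3 now contains 2; hence r3c1 = 1.
The full grid is 4 3 1 2 / 3 4 2 1 / 1 2 3 4 / 2 1 4 3.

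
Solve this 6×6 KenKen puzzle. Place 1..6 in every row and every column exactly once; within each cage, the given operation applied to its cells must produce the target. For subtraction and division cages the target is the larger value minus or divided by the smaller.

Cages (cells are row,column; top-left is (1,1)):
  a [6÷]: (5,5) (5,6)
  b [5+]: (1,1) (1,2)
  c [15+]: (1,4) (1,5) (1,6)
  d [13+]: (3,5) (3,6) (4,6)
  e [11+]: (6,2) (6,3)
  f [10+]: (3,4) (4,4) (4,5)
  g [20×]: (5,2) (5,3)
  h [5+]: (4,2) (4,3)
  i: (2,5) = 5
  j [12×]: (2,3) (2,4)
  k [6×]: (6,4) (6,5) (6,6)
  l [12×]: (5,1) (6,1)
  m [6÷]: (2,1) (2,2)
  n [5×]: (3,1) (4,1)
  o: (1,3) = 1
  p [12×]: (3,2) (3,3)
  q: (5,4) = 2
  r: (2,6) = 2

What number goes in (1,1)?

2

Cage o is a single given cell, leaving (1,3) = 1.
Cage i is given, which forces (2,5) = 5.
R is a freebie, which forces (2,6) = 2.
Cage q is a single given cell; hence (5,4) = 2.
Cage k needs product 6, which forces (6,5) = 2.
The only place for 3 in row 5 is (5,1).
Column 1 now contains 3, so (1,1) = 2.
Cage b needs two cells with sum 5; hence (1,2) = 3.
Column 1 now contains 3, which forces (6,1) = 4.
The only place for 2 in row 4 is (4,2).
Cage h needs two cells with sum 5, so (4,3) = 3.
Column 3 already has 3; hence (2,3) = 4.
Cage j needs two cells with product 12; hence (2,4) = 3.
Cage p needs two cells with product 12, so (3,2) = 6.
Column 3 already has 3; hence (3,3) = 2.
Column 3 already has 4; hence (5,3) = 5.
6 is placed in column 2; hence (6,2) = 5.
5 is placed in column 3; hence (6,3) = 6.
Column 4 now contains 3, leaving (6,4) = 1.
Row 6 already has 1, so (6,6) = 3.
Cage m needs two cells with quotient 6; hence (2,1) = 6.
6 is placed in column 2, which forces (2,2) = 1.
Cage f needs sum 10, which forces (4,5) = 1.
Row 5 already has 5, so (5,2) = 4.
Column 5 already has 1, so (5,5) = 6.
6 is placed in row 5; hence (5,6) = 1.
Column 5 already has 6; hence (1,5) = 4.
Cage n's pair has product 5, leaving (3,1) = 1.
Column 5 already has 4; hence (3,5) = 3.
Row 4 now contains 1, so (4,1) = 5.
Row 4 now contains 5, so (4,4) = 4.
4 is placed in row 4, which forces (4,6) = 6.
Cage c needs sum 15, which forces (1,4) = 6.
Column 6 already has 6, leaving (1,6) = 5.
Column 4 already has 4, which forces (3,4) = 5.
Cage d has sum 13, so (3,6) = 4.
Completed grid: 2 3 1 6 4 5 / 6 1 4 3 5 2 / 1 6 2 5 3 4 / 5 2 3 4 1 6 / 3 4 5 2 6 1 / 4 5 6 1 2 3.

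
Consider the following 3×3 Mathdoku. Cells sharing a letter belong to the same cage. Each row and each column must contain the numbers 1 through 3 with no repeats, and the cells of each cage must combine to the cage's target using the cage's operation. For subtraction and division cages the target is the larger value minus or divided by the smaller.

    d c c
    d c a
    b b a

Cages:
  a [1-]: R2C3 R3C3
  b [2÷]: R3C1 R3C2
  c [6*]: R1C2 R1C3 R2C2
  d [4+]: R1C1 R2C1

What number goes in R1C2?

2

Row 3 needs a 3, and only R3C3 is open for it.
Cage a needs two cells with difference 1, so R2C3 = 2.
The 3 cells of cage c must have product 6, leaving R1C2 = 2.
2 is placed in column 3, which forces R1C3 = 1.
The 3 cells of cage c must have product 6, leaving R2C2 = 3.
Column 2 already has 2, which forces R3C2 = 1.
1 is placed in row 1, so R1C1 = 3.
3 is placed in row 2, so R2C1 = 1.
Row 3 now contains 1, which forces R3C1 = 2.
Filled in: 3 2 1 / 1 3 2 / 2 1 3.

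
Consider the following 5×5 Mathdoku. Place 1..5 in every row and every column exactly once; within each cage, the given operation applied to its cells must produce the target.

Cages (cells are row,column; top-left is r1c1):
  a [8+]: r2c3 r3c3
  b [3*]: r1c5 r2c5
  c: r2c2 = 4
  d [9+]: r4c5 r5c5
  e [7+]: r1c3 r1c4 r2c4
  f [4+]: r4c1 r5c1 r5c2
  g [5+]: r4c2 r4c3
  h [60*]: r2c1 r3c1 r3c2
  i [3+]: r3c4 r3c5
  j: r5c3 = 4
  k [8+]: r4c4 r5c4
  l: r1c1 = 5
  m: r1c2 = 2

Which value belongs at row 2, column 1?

Cage l is a single given cell, which forces r1c1 = 5.
Cage m is given; hence r1c2 = 2.
Cage c is given; hence r2c2 = 4.
Cage f has sum 4, so r4c1 = 1.
Row 4 already has 1, which forces r4c2 = 3.
Row 4 already has 3, so r4c4 = 5.
Row 4 now contains 5, leaving r4c5 = 4.
The 3 cells of cage f must have sum 4, so r5c1 = 2.
The 3 cells of cage f must have sum 4; hence r5c2 = 1.
J is a freebie, which forces r5c3 = 4.
Column 4 now contains 5, so r5c4 = 3.
Column 5 now contains 4, which forces r5c5 = 5.
Cage e needs sum 7, leaving r1c3 = 1.
The 3 cells of cage e must have sum 7, so r1c4 = 4.
1 is placed in row 1, which forces r1c5 = 3.
Row 2 already has 4; hence r2c1 = 3.
Row 2 already has 3, so r2c3 = 5.
Cage e needs sum 7, which forces r2c4 = 2.
Column 5 now contains 3, which forces r2c5 = 1.
The 3 cells of cage h must have product 60, which forces r3c1 = 4.
Column 2 already has 3, so r3c2 = 5.
Column 3 already has 5; hence r3c3 = 3.
Column 4 now contains 2, leaving r3c4 = 1.
Column 5 already has 1, which forces r3c5 = 2.
4 is placed in row 4, which forces r4c3 = 2.
The full grid is 5 2 1 4 3 / 3 4 5 2 1 / 4 5 3 1 2 / 1 3 2 5 4 / 2 1 4 3 5.

3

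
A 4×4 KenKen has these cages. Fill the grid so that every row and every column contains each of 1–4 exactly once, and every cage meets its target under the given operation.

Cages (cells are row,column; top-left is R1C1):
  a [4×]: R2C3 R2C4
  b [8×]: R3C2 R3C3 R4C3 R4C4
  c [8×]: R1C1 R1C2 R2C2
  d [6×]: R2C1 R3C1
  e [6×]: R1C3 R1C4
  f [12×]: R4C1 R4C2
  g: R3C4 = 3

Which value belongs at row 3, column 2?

G is a freebie; hence R3C4 = 3.
Cage e's pair has product 6, leaving R1C3 = 3.
Column 4 already has 3, so R1C4 = 2.
Cage d's pair has product 6, leaving R2C1 = 3.
3 is placed in row 3, so R3C1 = 2.
Column 1 now contains 3, leaving R4C1 = 4.
4 is placed in row 4, leaving R4C2 = 3.
4 is placed in row 4; hence R4C4 = 1.
4 is placed in column 1, so R1C1 = 1.
Cage c has product 8, leaving R1C2 = 4.
Cage c needs product 8; hence R2C2 = 2.
Cage a needs two cells with product 4, leaving R2C3 = 1.
Column 4 already has 1, so R2C4 = 4.
Column 2 now contains 4, leaving R3C2 = 1.
Column 3 already has 1, so R3C3 = 4.
Row 4 now contains 1, which forces R4C3 = 2.
The full grid is 1 4 3 2 / 3 2 1 4 / 2 1 4 3 / 4 3 2 1.

1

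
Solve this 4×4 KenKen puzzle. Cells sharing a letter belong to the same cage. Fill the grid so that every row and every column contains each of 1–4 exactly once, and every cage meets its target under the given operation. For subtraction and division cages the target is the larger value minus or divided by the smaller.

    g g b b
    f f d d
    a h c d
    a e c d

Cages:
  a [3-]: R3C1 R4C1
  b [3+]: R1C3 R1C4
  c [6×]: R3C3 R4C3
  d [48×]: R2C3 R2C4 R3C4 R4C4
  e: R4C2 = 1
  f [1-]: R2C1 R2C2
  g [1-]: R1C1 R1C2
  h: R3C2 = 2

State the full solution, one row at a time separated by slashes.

H is a freebie; hence R3C2 = 2.
Row 3 now contains 2, so R3C3 = 3.
Cage e is a single given cell, so R4C2 = 1.
Column 3 now contains 3, so R4C3 = 2.
2 is placed in column 3, so R1C3 = 1.
The two cells of cage b must have sum 3; hence R1C4 = 2.
2 is placed in column 3; hence R2C3 = 4.
The two cells of cage a must have difference 3; hence R3C1 = 1.
Row 3 already has 1, leaving R3C4 = 4.
Row 4 now contains 1, so R4C1 = 4.
Column 4 already has 4, which forces R4C4 = 3.
Column 1 already has 4, which forces R1C1 = 3.
Cage g needs two cells with difference 1, which forces R1C2 = 4.
The two cells of cage f must have difference 1, which forces R2C1 = 2.
Row 2 already has 4, which forces R2C2 = 3.
Column 4 already has 3; hence R2C4 = 1.

3 4 1 2 / 2 3 4 1 / 1 2 3 4 / 4 1 2 3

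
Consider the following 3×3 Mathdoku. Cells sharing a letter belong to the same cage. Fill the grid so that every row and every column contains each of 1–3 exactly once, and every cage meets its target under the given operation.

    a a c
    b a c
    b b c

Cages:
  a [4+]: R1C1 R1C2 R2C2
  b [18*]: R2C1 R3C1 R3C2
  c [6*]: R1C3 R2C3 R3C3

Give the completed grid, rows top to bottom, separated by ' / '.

Cage a has sum 4, leaving R1C1 = 1.
Cage a has sum 4, which forces R1C2 = 2.
Row 1 already has 2, so R1C3 = 3.
The 3 cells of cage b must have product 18; hence R2C1 = 3.
Cage a needs sum 4; hence R2C2 = 1.
Row 2 now contains 1; hence R2C3 = 2.
The 3 cells of cage b must have product 18, which forces R3C1 = 2.
Cage b has product 18, so R3C2 = 3.
2 is placed in column 3; hence R3C3 = 1.

1 2 3 / 3 1 2 / 2 3 1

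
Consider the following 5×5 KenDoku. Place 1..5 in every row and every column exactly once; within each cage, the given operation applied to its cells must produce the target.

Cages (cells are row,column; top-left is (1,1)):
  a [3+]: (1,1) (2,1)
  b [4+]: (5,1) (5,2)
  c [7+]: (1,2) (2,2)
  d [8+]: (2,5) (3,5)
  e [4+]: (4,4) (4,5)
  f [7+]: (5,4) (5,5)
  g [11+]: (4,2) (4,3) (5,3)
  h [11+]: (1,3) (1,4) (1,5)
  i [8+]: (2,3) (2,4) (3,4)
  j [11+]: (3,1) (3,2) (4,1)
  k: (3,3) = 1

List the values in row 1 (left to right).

Cage k is given, so (3,3) = 1.
Row 1 needs a 1, and only (1,1) is open for it.
1 is placed in column 1, leaving (2,1) = 2.
1 is placed in column 1, so (5,1) = 3.
The two cells of cage b must have sum 4, so (5,2) = 1.
Cage i needs sum 8; hence (2,4) = 1.
The 3 cells of cage j must have sum 11, so (3,2) = 2.
Column 4 already has 1, which forces (4,4) = 3.
3 is placed in row 4, so (4,5) = 1.
Cage i needs sum 8, leaving (2,3) = 3.
3 is placed in row 2; hence (2,5) = 5.
3 is placed in column 4, which forces (3,4) = 4.
5 is placed in column 5, leaving (3,5) = 3.
5 is placed in column 5, so (5,5) = 2.
Cage c's pair has sum 7, which forces (1,2) = 3.
Column 5 now contains 2, leaving (1,5) = 4.
3 is placed in row 2, leaving (2,2) = 4.
Row 3 already has 4; hence (3,1) = 5.
The 3 cells of cage j must have sum 11; hence (4,1) = 4.
Column 2 already has 4, so (4,2) = 5.
The 3 cells of cage g must have sum 11; hence (4,3) = 2.
Row 5 already has 2; hence (5,4) = 5.
2 is placed in column 3, so (1,3) = 5.
Column 4 now contains 5, so (1,4) = 2.
Row 5 already has 5; hence (5,3) = 4.
The full grid is 1 3 5 2 4 / 2 4 3 1 5 / 5 2 1 4 3 / 4 5 2 3 1 / 3 1 4 5 2.

1 3 5 2 4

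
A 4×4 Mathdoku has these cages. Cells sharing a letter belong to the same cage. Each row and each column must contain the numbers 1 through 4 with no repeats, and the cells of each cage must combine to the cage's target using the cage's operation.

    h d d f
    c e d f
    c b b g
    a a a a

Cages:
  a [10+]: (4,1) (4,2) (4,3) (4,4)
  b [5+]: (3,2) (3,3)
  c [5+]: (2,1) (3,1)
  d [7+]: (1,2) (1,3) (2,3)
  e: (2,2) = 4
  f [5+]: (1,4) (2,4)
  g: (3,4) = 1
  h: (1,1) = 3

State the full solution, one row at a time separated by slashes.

Cage h is given, so (1,1) = 3.
Cage e is a single given cell, which forces (2,2) = 4.
Cage g is a single given cell, leaving (3,4) = 1.
Cage d needs sum 7; hence (1,3) = 4.
Cage f's pair has sum 5, leaving (1,4) = 2.
Cage c needs two cells with sum 5, leaving (2,1) = 1.
1 is placed in row 2, leaving (2,3) = 2.
The two cells of cage f must have sum 5, which forces (2,4) = 3.
Cage c needs two cells with sum 5, leaving (3,1) = 4.
Column 3 already has 2, leaving (3,3) = 3.
4 is placed in column 1, leaving (4,1) = 2.
Column 3 now contains 3; hence (4,3) = 1.
3 is placed in column 4, which forces (4,4) = 4.
2 is placed in row 1, so (1,2) = 1.
3 is placed in row 3, which forces (3,2) = 2.
1 is placed in row 4, so (4,2) = 3.

3 1 4 2 / 1 4 2 3 / 4 2 3 1 / 2 3 1 4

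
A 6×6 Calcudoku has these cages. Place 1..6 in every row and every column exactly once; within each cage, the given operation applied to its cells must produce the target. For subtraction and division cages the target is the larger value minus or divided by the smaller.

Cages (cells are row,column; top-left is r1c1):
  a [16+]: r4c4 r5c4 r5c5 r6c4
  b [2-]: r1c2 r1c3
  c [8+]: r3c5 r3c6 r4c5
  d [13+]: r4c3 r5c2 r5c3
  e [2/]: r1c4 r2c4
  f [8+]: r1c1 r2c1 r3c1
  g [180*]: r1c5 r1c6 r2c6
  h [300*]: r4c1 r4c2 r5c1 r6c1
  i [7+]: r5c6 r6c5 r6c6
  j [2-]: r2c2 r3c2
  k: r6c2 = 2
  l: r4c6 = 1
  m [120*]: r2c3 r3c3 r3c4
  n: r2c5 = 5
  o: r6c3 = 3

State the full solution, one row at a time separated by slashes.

The 3 cells of cage g must have product 180; hence r1c5 = 6.
Cage g has product 180, leaving r1c6 = 5.
Cage n is a single given cell, which forces r2c5 = 5.
The 3 cells of cage g must have product 180, so r2c6 = 6.
The 4 cells of cage h must have product 300; hence r4c2 = 5.
Cage l is given, so r4c6 = 1.
K is a freebie, leaving r6c2 = 2.
Cage o is given, which forces r6c3 = 3.
Row 6 now contains 3; hence r6c6 = 4.
6 is placed in row 2, leaving r2c3 = 4.
Cage i has sum 7, which forces r5c6 = 2.
Row 6 now contains 4; hence r6c5 = 1.
The 3 cells of cage c must have sum 8; hence r3c5 = 2.
Column 6 already has 2, leaving r3c6 = 3.
Cage c needs sum 8, leaving r4c5 = 3.
The 3 cells of cage d must have sum 13, so r5c2 = 6.
3 is placed in column 5, leaving r5c5 = 4.
Cage j needs two cells with difference 2, so r2c2 = 3.
Row 3 already has 3; hence r3c2 = 1.
Cage a needs sum 16, leaving r6c4 = 5.
Column 2 now contains 3, leaving r1c2 = 4.
Cage b needs two cells with difference 2, leaving r1c3 = 2.
2 is placed in row 1, which forces r1c4 = 1.
Column 4 now contains 1; hence r2c4 = 2.
Cage m needs product 120, leaving r3c3 = 5.
Column 4 now contains 5, leaving r3c4 = 6.
Cage h has product 300, leaving r4c1 = 2.
Column 3 now contains 2, which forces r4c3 = 6.
6 is placed in column 4; hence r4c4 = 4.
The 4 cells of cage h must have product 300, so r5c1 = 5.
Column 3 already has 5; hence r5c3 = 1.
Column 4 now contains 1, so r5c4 = 3.
Row 6 now contains 5, which forces r6c1 = 6.
Row 1 already has 1; hence r1c1 = 3.
Row 2 now contains 2, which forces r2c1 = 1.
Row 3 now contains 5, leaving r3c1 = 4.

3 4 2 1 6 5 / 1 3 4 2 5 6 / 4 1 5 6 2 3 / 2 5 6 4 3 1 / 5 6 1 3 4 2 / 6 2 3 5 1 4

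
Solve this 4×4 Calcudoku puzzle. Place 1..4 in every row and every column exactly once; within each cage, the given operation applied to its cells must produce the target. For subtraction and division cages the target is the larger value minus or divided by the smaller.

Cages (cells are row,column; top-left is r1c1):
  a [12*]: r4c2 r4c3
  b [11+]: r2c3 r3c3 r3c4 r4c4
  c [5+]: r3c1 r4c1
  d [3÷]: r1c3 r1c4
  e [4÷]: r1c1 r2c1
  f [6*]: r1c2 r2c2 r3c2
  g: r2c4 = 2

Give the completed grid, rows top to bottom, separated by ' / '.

Cage g is given; hence r2c4 = 2.
In row 1, 2 can only go at r1c2, so r1c2 = 2.
Row 1 needs a 4, and only r1c1 is open for it.
4 is placed in column 1; hence r2c1 = 1.
Row 2 now contains 1, so r2c2 = 3.
Row 2 now contains 3, which forces r2c3 = 4.
3 is placed in column 2, so r3c2 = 1.
3 is placed in column 2; hence r4c2 = 4.
4 is placed in column 3, which forces r4c3 = 3.
3 is placed in row 4; hence r4c4 = 1.
3 is placed in column 3, which forces r1c3 = 1.
Column 4 now contains 1, so r1c4 = 3.
Cage c needs two cells with sum 5, leaving r3c1 = 3.
3 is placed in column 3, leaving r3c3 = 2.
Cage b needs sum 11, so r3c4 = 4.
3 is placed in row 4, leaving r4c1 = 2.

4 2 1 3 / 1 3 4 2 / 3 1 2 4 / 2 4 3 1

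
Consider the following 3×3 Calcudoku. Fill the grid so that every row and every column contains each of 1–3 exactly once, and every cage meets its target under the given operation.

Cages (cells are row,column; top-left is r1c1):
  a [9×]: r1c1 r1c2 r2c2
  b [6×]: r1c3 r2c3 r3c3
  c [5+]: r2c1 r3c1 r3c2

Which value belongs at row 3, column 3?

Cage a has product 9, so r1c1 = 3.
Cage a needs product 9, so r1c2 = 1.
Row 1 now contains 1, leaving r1c3 = 2.
Cage a needs product 9, leaving r2c2 = 3.
Row 2 already has 3, so r2c3 = 1.
Column 1 now contains 3, leaving r3c1 = 1.
Column 2 already has 1, so r3c2 = 2.
Column 3 now contains 1, leaving r3c3 = 3.
Row 2 already has 1, so r2c1 = 2.
The full grid is 3 1 2 / 2 3 1 / 1 2 3.

3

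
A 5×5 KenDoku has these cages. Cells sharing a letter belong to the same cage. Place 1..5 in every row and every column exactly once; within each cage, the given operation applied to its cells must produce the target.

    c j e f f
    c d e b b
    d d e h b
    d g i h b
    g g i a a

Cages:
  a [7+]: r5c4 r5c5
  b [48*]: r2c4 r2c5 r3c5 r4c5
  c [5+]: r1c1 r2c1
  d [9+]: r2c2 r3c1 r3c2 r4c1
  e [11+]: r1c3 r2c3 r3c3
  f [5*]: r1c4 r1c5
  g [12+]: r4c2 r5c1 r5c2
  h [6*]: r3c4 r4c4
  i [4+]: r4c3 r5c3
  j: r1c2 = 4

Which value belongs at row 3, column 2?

2

J is a freebie, so r1c2 = 4.
Row 1 needs a 3, and only r1c1 is open for it.
Cage c needs two cells with sum 5, which forces r2c1 = 2.
2 is placed in row 2, so r2c4 = 4.
Cage e has sum 11, so r1c3 = 2.
Row 2 now contains 4; hence r2c3 = 5.
Cage e needs sum 11, so r3c3 = 4.
Cage d needs sum 9, which forces r2c2 = 1.
1 is placed in row 2, so r2c5 = 3.
3 is placed in column 5, so r3c5 = 1.
Cage b has product 48, which forces r4c5 = 4.
Cage f's pair has product 5, so r1c4 = 1.
1 is placed in column 5; hence r1c5 = 5.
Row 3 now contains 1, which forces r3c1 = 5.
Cage d has sum 9; hence r3c2 = 2.
Row 3 now contains 2, so r3c4 = 3.
Cage d has sum 9, so r4c1 = 1.
Row 4 already has 1, leaving r4c3 = 3.
3 is placed in column 4, leaving r4c4 = 2.
Column 1 now contains 5, which forces r5c1 = 4.
Column 3 now contains 3; hence r5c3 = 1.
2 is placed in column 4, leaving r5c4 = 5.
5 is placed in column 5, so r5c5 = 2.
Row 4 already has 3, so r4c2 = 5.
Row 5 already has 5, which forces r5c2 = 3.
Completed grid: 3 4 2 1 5 / 2 1 5 4 3 / 5 2 4 3 1 / 1 5 3 2 4 / 4 3 1 5 2.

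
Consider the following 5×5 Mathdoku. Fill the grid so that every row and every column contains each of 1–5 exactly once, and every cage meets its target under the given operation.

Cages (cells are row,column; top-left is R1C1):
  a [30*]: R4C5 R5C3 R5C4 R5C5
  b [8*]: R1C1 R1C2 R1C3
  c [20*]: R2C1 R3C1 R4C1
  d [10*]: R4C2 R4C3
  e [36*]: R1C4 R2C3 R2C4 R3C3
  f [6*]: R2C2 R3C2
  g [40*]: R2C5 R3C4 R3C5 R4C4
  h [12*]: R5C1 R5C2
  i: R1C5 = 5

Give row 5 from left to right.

3 4 5 2 1

I is a freebie; hence R1C5 = 5.
The only place for 3 in row 1 is R1C4.
In row 2, 5 can only go at R2C1, so R2C1 = 5.
The only place for 5 in row 3 is R3C4.
The 4 cells of cage a must have product 30, leaving R5C3 = 5.
Cage d's pair has product 10, which forces R4C2 = 5.
5 is placed in column 3, so R4C3 = 2.
In row 4, 3 can only go at R4C5, so R4C5 = 3.
In column 1, 2 can only go at R1C1, so R1C1 = 2.
In column 1, 3 can only go at R5C1, so R5C1 = 3.
3 is placed in row 5; hence R5C2 = 4.
4 is placed in column 2, which forces R1C2 = 1.
Cage b has product 8; hence R1C3 = 4.
Cage e needs product 36, so R2C4 = 4.
Column 4 now contains 4, so R4C4 = 1.
Column 4 now contains 1, which forces R5C4 = 2.
Row 5 already has 2, which forces R5C5 = 1.
1 is placed in column 5, leaving R2C5 = 2.
Cage c has product 20, so R3C1 = 1.
Row 3 already has 1, leaving R3C3 = 3.
Cage g has product 40, leaving R3C5 = 4.
Row 4 now contains 1, so R4C1 = 4.
Row 2 now contains 2; hence R2C2 = 3.
Column 3 now contains 3, which forces R2C3 = 1.
3 is placed in row 3, leaving R3C2 = 2.
The full grid is 2 1 4 3 5 / 5 3 1 4 2 / 1 2 3 5 4 / 4 5 2 1 3 / 3 4 5 2 1.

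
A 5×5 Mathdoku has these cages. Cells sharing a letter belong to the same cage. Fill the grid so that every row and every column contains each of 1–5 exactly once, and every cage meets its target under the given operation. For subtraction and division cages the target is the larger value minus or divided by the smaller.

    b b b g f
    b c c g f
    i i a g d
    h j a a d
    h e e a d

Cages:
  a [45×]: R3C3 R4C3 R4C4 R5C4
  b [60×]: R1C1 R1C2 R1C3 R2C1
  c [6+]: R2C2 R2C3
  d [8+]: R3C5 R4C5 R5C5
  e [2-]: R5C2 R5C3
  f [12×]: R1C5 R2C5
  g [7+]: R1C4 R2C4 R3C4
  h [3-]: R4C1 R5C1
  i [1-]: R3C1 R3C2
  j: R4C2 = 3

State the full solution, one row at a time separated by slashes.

3 5 2 1 4 / 2 1 5 4 3 / 5 4 3 2 1 / 4 3 1 5 2 / 1 2 4 3 5

J is a freebie, so R4C2 = 3.
Cage a needs product 45, so R3C3 = 3.
Cage a needs product 45, so R5C4 = 3.
Row 4 needs a 4, and only R4C1 is open for it.
Cage h needs two cells with difference 3, leaving R5C1 = 1.
Row 4 needs a 2, and only R4C5 is open for it.
The 3 cells of cage d must have sum 8, which forces R3C5 = 1.
2 is placed in column 5; hence R5C5 = 5.
Cage i's pair has difference 1, leaving R3C1 = 5.
Row 3 now contains 1; hence R3C2 = 4.
Row 3 now contains 4, leaving R3C4 = 2.
Column 2 already has 4, leaving R5C2 = 2.
2 is placed in row 5, leaving R5C3 = 4.
5 is placed in column 1, leaving R1C1 = 3.
Cage b needs product 60, so R1C2 = 5.
The 4 cells of cage b must have product 60, so R1C3 = 2.
Row 1 already has 3, leaving R1C5 = 4.
The 4 cells of cage b must have product 60; hence R2C1 = 2.
Column 2 already has 5, which forces R2C2 = 1.
Row 2 now contains 1, leaving R2C3 = 5.
Row 2 now contains 1, leaving R2C4 = 4.
4 is placed in column 5, leaving R2C5 = 3.
5 is placed in column 3, which forces R4C3 = 1.
Row 4 already has 1, which forces R4C4 = 5.
4 is placed in row 1, so R1C4 = 1.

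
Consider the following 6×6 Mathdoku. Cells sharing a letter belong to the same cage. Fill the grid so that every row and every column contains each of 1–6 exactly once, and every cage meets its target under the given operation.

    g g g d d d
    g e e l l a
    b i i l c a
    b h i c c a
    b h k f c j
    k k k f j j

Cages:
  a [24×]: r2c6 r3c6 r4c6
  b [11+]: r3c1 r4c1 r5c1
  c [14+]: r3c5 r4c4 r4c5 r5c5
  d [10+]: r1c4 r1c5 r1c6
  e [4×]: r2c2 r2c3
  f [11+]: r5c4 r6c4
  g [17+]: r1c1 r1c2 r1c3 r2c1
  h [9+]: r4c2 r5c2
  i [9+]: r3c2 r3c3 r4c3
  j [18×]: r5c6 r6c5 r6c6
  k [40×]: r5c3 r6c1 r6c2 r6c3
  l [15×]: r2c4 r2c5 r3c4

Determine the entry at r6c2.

4

The only place for 5 in column 6 is r1c6.
Row 2 needs a 2, and only r2c6 is open for it.
The only place for 6 in row 2 is r2c1.
Column 1 needs a 3, and only r1c1 is open for it.
Column 1 needs a 1, and only r6c1 is open for it.
Cage j needs product 18, leaving r5c6 = 1.
In column 4, 2 can only go at r4c4, so r4c4 = 2.
The only place for 4 in column 4 is r1c4.
4 is placed in row 1, so r1c5 = 1.
In row 4, 1 can only go at r4c3, so r4c3 = 1.
The two cells of cage e must have product 4, so r2c2 = 1.
1 is placed in column 3, leaving r2c3 = 4.
Cage l has product 15; hence r3c4 = 1.
Cage k has product 40, which forces r6c2 = 4.
In row 6, 2 can only go at r6c3, so r6c3 = 2.
Cage g needs sum 17; hence r1c2 = 2.
Column 3 now contains 2; hence r1c3 = 6.
Column 3 now contains 2, which forces r5c3 = 5.
Row 5 now contains 5, leaving r5c4 = 6.
Column 4 already has 6, so r6c4 = 5.
Column 4 now contains 5; hence r2c4 = 3.
Cage l has product 15, so r2c5 = 5.
The 3 cells of cage i must have sum 9, so r3c2 = 5.
Column 3 already has 5, so r3c3 = 3.
3 is placed in row 3, so r3c6 = 4.
The two cells of cage h must have sum 9, so r4c2 = 6.
4 is placed in column 6, which forces r4c6 = 3.
Row 5 now contains 6, which forces r5c2 = 3.
3 is placed in column 6, so r6c6 = 6.
Row 3 now contains 4; hence r3c1 = 2.
Cage c needs sum 14, which forces r3c5 = 6.
The 3 cells of cage b must have sum 11, which forces r4c1 = 5.
Row 4 now contains 3, leaving r4c5 = 4.
Cage b has sum 11, so r5c1 = 4.
The 4 cells of cage c must have sum 14, so r5c5 = 2.
6 is placed in row 6; hence r6c5 = 3.
The full grid is 3 2 6 4 1 5 / 6 1 4 3 5 2 / 2 5 3 1 6 4 / 5 6 1 2 4 3 / 4 3 5 6 2 1 / 1 4 2 5 3 6.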